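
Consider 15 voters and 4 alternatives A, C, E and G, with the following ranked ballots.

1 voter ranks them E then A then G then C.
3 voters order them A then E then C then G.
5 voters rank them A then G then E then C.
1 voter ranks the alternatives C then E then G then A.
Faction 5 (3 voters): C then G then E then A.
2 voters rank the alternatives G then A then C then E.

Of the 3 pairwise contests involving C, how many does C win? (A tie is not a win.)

C against each rival (15 voters):
C vs A: C is ranked higher on 1+3 = 4 ballots, A on 11. A wins 11–4.
C vs E: E wins 9–6.
C vs G: 3+1+3 = 7 for C, 8 for G — G by 8–7.
C beats no one; loses to A, E, G — 0 pairwise wins.

0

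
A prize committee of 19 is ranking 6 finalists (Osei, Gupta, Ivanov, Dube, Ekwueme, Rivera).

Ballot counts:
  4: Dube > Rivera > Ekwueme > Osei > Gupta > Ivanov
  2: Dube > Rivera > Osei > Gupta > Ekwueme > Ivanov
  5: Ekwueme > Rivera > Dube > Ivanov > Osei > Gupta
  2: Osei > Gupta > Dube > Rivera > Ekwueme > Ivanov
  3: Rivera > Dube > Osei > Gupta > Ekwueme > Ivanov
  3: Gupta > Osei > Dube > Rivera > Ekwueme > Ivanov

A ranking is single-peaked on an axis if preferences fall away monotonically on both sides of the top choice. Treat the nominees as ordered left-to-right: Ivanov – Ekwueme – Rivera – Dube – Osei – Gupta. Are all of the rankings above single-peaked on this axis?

yes

Axis positions: Ivanov=1, Ekwueme=2, Rivera=3, Dube=4, Osei=5, Gupta=6.
Bloc 1 (peak Dube at position 4): ranking walks positions 4-3-2-5-6-1, expanding outward from the peak — single-peaked.
Bloc 2 (peak Dube at position 4): ranking walks positions 4-3-5-6-2-1, expanding outward from the peak — single-peaked.
Bloc 3 (peak Ekwueme at position 2): ranking walks positions 2-3-4-1-5-6, expanding outward from the peak — single-peaked.
Bloc 4 (peak Osei at position 5): ranking walks positions 5-6-4-3-2-1, expanding outward from the peak — single-peaked.
Bloc 5 (peak Rivera at position 3): ranking walks positions 3-4-5-6-2-1, expanding outward from the peak — single-peaked.
Bloc 6 (peak Gupta at position 6): ranking walks positions 6-5-4-3-2-1, expanding outward from the peak — single-peaked.
Every ranking is single-peaked on this axis.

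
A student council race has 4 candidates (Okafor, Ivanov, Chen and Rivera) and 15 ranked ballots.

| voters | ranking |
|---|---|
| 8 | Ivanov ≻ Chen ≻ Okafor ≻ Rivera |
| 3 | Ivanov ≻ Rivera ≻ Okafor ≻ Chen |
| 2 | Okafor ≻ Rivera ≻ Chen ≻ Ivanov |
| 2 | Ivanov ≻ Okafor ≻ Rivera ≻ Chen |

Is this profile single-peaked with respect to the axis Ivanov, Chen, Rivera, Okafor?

no

Axis positions: Ivanov=1, Chen=2, Rivera=3, Okafor=4.
Ballot type 1: ranking walks positions 1-2-4-3; Okafor is ranked above Rivera even though Rivera lies between Okafor and the peak Ivanov on the axis — preferences dip and rise again. Not single-peaked.
Ballot type 2: ranking walks positions 1-3-4-2; Rivera is ranked above Chen even though Chen lies between Rivera and the peak Ivanov on the axis — preferences dip and rise again. Not single-peaked.
Ballot type 3 (peak Okafor at position 4): ranking walks positions 4-3-2-1, expanding outward from the peak — single-peaked.
Ballot type 4: ranking walks positions 1-4-3-2; Okafor is ranked above Chen even though Chen lies between Okafor and the peak Ivanov on the axis — preferences dip and rise again. Not single-peaked.
Ballot type 1 violates single-peakedness, so the profile is not single-peaked on this axis.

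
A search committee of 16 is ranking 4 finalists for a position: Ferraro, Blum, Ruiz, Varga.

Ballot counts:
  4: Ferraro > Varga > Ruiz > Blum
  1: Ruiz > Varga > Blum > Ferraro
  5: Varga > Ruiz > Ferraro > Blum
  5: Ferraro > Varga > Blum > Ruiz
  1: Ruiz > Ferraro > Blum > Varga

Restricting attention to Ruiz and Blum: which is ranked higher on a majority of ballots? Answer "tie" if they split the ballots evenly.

Ballots ranking Ruiz above Blum: 4 + 1 + 5 + 1 = 11.
Ballots ranking Blum above Ruiz: 16 − 11 = 5.
Ruiz wins the head-to-head 11–5.

Ruiz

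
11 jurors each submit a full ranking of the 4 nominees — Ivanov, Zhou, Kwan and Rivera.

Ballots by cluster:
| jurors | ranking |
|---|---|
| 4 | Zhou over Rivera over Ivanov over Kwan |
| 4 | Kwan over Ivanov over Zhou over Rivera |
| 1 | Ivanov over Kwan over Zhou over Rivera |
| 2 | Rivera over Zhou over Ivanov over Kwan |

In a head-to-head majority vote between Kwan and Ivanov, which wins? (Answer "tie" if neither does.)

Ballots ranking Kwan above Ivanov: 4.
Ballots ranking Ivanov above Kwan: 11 − 4 = 7.
Ivanov wins the head-to-head 7–4.

Ivanov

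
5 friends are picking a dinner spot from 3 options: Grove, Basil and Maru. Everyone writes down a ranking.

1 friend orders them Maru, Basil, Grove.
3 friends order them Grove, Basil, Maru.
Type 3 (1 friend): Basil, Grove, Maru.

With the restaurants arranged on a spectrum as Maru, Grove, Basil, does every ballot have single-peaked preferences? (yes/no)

no

Axis positions: Maru=1, Grove=2, Basil=3.
Type 1: ranking walks positions 1-3-2; Basil is ranked above Grove even though Grove lies between Basil and the peak Maru on the axis — preferences dip and rise again. Not single-peaked.
Type 2 (peak Grove at position 2): ranking walks positions 2-3-1, expanding outward from the peak — single-peaked.
Type 3 (peak Basil at position 3): ranking walks positions 3-2-1, expanding outward from the peak — single-peaked.
Type 1 violates single-peakedness, so the profile is not single-peaked on this axis.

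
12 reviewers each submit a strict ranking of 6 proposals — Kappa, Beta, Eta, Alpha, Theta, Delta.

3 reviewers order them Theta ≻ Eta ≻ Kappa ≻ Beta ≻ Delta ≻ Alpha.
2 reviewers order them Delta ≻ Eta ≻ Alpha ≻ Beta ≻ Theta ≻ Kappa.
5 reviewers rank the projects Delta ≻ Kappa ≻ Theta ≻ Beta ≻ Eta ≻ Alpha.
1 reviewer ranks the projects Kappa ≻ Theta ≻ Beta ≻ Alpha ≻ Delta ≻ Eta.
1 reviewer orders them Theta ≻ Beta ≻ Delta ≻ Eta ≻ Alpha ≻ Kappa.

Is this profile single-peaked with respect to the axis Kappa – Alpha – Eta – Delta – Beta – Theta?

Axis positions: Kappa=1, Alpha=2, Eta=3, Delta=4, Beta=5, Theta=6.
Group 1: ranking walks positions 6-3-1-5-4-2; Eta is ranked above Beta even though Beta lies between Eta and the peak Theta on the axis — preferences dip and rise again. Not single-peaked.
Group 2 (peak Delta at position 4): ranking walks positions 4-3-2-5-6-1, expanding outward from the peak — single-peaked.
Group 3: ranking walks positions 4-1-6-5-3-2; Kappa is ranked above Eta even though Eta lies between Kappa and the peak Delta on the axis — preferences dip and rise again. Not single-peaked.
Group 4: ranking walks positions 1-6-5-2-4-3; Theta is ranked above Alpha even though Alpha lies between Theta and the peak Kappa on the axis — preferences dip and rise again. Not single-peaked.
Group 5 (peak Theta at position 6): ranking walks positions 6-5-4-3-2-1, expanding outward from the peak — single-peaked.
Group 1 violates single-peakedness, so the profile is not single-peaked on this axis.

no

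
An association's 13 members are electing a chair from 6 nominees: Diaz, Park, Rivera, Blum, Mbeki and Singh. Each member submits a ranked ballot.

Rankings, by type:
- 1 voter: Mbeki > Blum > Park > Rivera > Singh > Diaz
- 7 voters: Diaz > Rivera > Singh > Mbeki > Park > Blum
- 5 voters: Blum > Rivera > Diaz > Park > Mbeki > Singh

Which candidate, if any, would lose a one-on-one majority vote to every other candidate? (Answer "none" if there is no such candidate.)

Blum

Pairwise majorities:
Diaz vs Park: 7+5 = 12 for Diaz, 1 for Park — Diaz by 12–1.
Diaz vs Rivera: Diaz wins 7–6.
Diaz vs Blum: 7 for Diaz, 6 for Blum — Diaz by 7–6.
Diaz vs Mbeki: 7+5 = 12 for Diaz, 1 for Mbeki — Diaz by 12–1.
Diaz vs Singh: Diaz wins 12–1.
Park–Rivera: Rivera 12–1.
Park–Blum: Park 7–6.
Park vs Mbeki: 5 for Park, 8 for Mbeki — Mbeki by 8–5.
Park vs Singh: Park preferred on 1+5 = 6 ballots; Singh wins 7–6.
Rivera vs Blum: Rivera, 7–6.
Rivera vs Mbeki: Rivera is ranked higher on 7+5 = 12 ballots, Mbeki on 1. Rivera wins 12–1.
Rivera vs Singh: Rivera wins 13–0.
Blum–Mbeki: Mbeki 8–5.
Blum vs Singh: Singh, 7–6.
Mbeki vs Singh: Mbeki is ranked higher on 1+5 = 6 ballots, Singh on 7. Singh wins 7–6.
Blum is beaten in every head-to-head and is the Condorcet loser.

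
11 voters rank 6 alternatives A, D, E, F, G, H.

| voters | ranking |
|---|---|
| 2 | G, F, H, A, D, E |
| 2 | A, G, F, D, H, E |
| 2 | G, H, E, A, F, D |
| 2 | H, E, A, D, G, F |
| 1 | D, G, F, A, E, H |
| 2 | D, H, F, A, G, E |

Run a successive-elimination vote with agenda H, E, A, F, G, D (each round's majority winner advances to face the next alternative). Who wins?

G

Round 1: H vs E — 10–1, H advances.
Round 2: H vs A — 8–3, H advances.
Round 3: H vs F — 6–5, H advances.
Round 4: H vs G — 4–7, G advances.
Round 5: G vs D — 6–5, G advances.
G survives the agenda.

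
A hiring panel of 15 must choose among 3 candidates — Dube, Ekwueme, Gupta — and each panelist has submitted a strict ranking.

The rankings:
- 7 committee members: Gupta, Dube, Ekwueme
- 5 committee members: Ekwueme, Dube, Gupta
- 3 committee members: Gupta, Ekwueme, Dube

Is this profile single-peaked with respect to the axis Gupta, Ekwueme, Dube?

Axis positions: Gupta=1, Ekwueme=2, Dube=3.
Group 1: ranking walks positions 1-3-2; Dube is ranked above Ekwueme even though Ekwueme lies between Dube and the peak Gupta on the axis — preferences dip and rise again. Not single-peaked.
Group 2 (peak Ekwueme at position 2): ranking walks positions 2-3-1, expanding outward from the peak — single-peaked.
Group 3 (peak Gupta at position 1): ranking walks positions 1-2-3, expanding outward from the peak — single-peaked.
Group 1 violates single-peakedness, so the profile is not single-peaked on this axis.

no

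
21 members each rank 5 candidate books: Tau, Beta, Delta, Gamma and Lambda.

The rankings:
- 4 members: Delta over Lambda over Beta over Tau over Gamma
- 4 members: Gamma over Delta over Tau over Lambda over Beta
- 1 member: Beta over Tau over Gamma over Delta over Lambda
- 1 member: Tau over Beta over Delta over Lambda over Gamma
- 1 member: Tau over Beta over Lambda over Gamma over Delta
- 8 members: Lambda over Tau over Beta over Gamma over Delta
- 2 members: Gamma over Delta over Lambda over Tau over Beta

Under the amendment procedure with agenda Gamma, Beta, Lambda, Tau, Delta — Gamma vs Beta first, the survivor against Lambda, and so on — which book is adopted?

Round 1: Gamma vs Beta — 6–15, Beta advances.
Round 2: Beta vs Lambda — 3–18, Lambda advances.
Round 3: Lambda vs Tau — 14–7, Lambda advances.
Round 4: Lambda vs Delta — 9–12, Delta advances.
The agenda winner is Delta.

Delta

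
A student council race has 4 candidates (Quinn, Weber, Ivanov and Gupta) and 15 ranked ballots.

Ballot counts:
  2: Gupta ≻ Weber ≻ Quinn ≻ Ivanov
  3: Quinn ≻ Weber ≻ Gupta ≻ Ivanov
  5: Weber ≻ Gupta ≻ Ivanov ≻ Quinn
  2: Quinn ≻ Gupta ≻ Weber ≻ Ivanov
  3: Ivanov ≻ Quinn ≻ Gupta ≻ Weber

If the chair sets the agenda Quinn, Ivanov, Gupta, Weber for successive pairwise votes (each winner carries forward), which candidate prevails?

Weber

Round 1: Quinn vs Ivanov — 7–8, Ivanov advances.
Round 2: Ivanov vs Gupta — 3–12, Gupta advances.
Round 3: Gupta vs Weber — 7–8, Weber advances.
The agenda winner is Weber.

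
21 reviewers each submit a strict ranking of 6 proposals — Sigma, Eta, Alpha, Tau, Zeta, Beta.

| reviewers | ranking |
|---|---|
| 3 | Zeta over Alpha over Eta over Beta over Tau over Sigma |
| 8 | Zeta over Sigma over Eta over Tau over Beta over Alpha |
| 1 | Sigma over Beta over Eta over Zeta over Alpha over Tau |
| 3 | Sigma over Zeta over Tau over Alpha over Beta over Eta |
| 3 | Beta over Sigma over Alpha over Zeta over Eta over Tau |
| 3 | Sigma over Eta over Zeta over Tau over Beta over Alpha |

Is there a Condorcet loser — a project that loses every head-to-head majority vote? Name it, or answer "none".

Alpha

Head-to-head results (21 reviewers):
Sigma vs Eta: Sigma preferred on 8+1+3+3+3 = 18 ballots; Sigma wins 18–3.
Sigma vs Alpha: Sigma preferred on 8+1+3+3+3 = 18 ballots; Sigma wins 18–3.
Sigma–Tau: Sigma 18–3.
Sigma vs Zeta: 10 to 11, Zeta.
Sigma vs Beta: Sigma preferred on 8+1+3+3 = 15 ballots; Sigma wins 15–6.
Eta vs Alpha: Eta is ranked higher on 8+1+3 = 12 ballots, Alpha on 9. Eta wins 12–9.
Eta vs Tau: Eta, 18–3.
Eta vs Zeta: Eta is ranked higher on 1+3 = 4 ballots, Zeta on 17. Zeta wins 17–4.
Eta vs Beta: 3+8+3 = 14 for Eta, 7 for Beta — Eta by 14–7.
Alpha vs Tau: 3+1+3 = 7 for Alpha, 14 for Tau — Tau by 14–7.
Alpha–Zeta: Zeta 18–3.
Alpha vs Beta: Beta, 15–6.
Tau vs Zeta: Zeta wins 21–0.
Tau vs Beta: Tau is ranked higher on 8+3+3 = 14 ballots, Beta on 7. Tau wins 14–7.
Zeta vs Beta: Zeta, 17–4.
Only Alpha has no wins; Alpha is the Condorcet loser.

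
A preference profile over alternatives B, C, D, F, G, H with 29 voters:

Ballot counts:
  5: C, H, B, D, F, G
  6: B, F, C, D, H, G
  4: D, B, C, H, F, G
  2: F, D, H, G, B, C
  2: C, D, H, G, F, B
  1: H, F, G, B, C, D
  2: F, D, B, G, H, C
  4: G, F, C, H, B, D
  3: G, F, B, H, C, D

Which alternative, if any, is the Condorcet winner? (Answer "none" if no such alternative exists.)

B

Pairwise majorities:
B–C: B 18–11.
B vs D: B wins 19–10.
B–F: B 15–14.
B–G: B 17–12.
B–H: B 15–14.
C vs D: C wins 21–8.
C–F: F 18–11.
C vs G: C wins 17–12.
C–H: C 21–8.
D–F: F 18–11.
D vs G: D wins 21–8.
D vs H: D wins 16–13.
F vs G: F wins 20–9.
F vs H: F, 17–12.
G vs H: H wins 20–9.
B beats each of C, D, F, G, H — B is the Condorcet winner.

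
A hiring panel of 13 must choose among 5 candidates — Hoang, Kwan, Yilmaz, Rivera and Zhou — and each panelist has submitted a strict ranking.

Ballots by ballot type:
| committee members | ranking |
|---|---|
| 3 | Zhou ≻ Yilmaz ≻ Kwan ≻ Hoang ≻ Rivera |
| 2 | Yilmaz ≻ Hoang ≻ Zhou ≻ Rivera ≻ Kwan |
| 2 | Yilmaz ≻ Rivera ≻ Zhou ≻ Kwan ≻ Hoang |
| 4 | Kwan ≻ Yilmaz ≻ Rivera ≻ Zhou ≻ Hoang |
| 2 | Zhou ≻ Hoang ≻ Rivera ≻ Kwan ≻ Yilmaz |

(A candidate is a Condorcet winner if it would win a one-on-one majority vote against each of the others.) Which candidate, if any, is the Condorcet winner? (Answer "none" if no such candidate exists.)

Yilmaz

Head-to-head results (13 committee members):
Hoang vs Kwan: 2+2 = 4 for Hoang, 9 for Kwan — Kwan by 9–4.
Hoang vs Yilmaz: 2 to 11, Yilmaz.
Hoang vs Rivera: Hoang preferred on 3+2+2 = 7 ballots; Hoang wins 7–6.
Hoang vs Zhou: 2 to 11, Zhou.
Kwan vs Yilmaz: Kwan is ranked higher on 4+2 = 6 ballots, Yilmaz on 7. Yilmaz wins 7–6.
Kwan vs Rivera: Kwan preferred on 3+4 = 7 ballots; Kwan wins 7–6.
Kwan vs Zhou: Kwan is ranked higher on 4 ballots, Zhou on 9. Zhou wins 9–4.
Yilmaz vs Rivera: 3+2+2+4 = 11 for Yilmaz, 2 for Rivera — Yilmaz by 11–2.
Yilmaz vs Zhou: 2+2+4 = 8 for Yilmaz, 5 for Zhou — Yilmaz by 8–5.
Rivera vs Zhou: 6 to 7, Zhou.
Yilmaz wins every pairwise contest, so Yilmaz is the Condorcet winner.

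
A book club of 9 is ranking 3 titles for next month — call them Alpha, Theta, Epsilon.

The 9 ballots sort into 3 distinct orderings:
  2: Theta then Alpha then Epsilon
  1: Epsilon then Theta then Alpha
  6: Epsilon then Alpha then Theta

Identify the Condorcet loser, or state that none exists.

Pairwise majorities:
Alpha–Theta: Alpha 6–3.
Alpha vs Epsilon: 2 to 7, Epsilon.
Theta vs Epsilon: Epsilon, 7–2.
Only Theta has no wins; Theta is the Condorcet loser.

Theta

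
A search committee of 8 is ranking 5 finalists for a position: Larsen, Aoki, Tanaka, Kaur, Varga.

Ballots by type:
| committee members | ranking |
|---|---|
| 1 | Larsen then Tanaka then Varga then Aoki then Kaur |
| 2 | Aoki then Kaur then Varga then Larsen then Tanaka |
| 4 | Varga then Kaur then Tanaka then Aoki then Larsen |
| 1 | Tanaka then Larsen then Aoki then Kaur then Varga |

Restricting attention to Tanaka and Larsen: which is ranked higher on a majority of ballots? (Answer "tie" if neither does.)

Ballots ranking Tanaka above Larsen: 4 + 1 = 5.
Ballots ranking Larsen above Tanaka: 8 − 5 = 3.
Tanaka wins the head-to-head 5–3.

Tanaka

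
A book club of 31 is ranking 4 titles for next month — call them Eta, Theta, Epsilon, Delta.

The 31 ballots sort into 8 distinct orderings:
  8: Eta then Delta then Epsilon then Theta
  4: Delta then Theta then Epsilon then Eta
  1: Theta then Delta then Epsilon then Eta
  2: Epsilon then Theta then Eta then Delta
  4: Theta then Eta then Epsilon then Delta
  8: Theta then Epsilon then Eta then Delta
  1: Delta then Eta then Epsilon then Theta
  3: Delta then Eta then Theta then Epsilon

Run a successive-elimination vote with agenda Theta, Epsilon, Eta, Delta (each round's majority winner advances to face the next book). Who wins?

Delta

Round 1: Theta vs Epsilon — 20–11, Theta advances.
Round 2: Theta vs Eta — 19–12, Theta advances.
Round 3: Theta vs Delta — 15–16, Delta advances.
Delta survives the agenda.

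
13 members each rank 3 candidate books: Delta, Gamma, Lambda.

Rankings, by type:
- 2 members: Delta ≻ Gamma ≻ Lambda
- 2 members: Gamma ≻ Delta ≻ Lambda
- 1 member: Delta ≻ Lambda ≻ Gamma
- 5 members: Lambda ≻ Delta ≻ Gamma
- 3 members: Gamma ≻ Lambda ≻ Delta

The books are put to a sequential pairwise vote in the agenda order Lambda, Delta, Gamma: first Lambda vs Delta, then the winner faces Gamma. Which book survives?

Round 1: Lambda vs Delta — 8–5, Lambda advances.
Round 2: Lambda vs Gamma — 6–7, Gamma advances.
The agenda winner is Gamma.

Gamma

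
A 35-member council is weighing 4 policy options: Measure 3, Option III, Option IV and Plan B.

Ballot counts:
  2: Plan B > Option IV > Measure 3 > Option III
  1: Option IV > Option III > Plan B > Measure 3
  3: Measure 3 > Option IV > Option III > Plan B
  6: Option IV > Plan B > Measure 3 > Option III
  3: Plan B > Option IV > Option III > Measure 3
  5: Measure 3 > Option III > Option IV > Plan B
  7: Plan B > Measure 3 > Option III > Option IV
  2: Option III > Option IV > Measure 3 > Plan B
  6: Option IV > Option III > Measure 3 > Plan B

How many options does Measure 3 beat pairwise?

1

Measure 3 against each rival (35 council members):
Measure 3 vs Option III: Measure 3 preferred on 2+3+6+5+7 = 23 ballots; Measure 3 wins 23–12.
Measure 3 vs Option IV: 3+5+7 = 15 for Measure 3, 20 for Option IV — Option IV by 20–15.
Measure 3 vs Plan B: 3+5+2+6 = 16 for Measure 3, 19 for Plan B — Plan B by 19–16.
Measure 3 beats Option III; loses to Option IV, Plan B — 1 pairwise win.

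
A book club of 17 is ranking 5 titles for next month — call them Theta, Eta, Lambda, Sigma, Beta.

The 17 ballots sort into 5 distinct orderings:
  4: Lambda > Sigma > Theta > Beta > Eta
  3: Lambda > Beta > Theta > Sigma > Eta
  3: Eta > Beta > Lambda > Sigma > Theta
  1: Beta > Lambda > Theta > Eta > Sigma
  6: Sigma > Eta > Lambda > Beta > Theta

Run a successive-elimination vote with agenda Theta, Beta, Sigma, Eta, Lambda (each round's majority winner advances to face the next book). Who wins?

Lambda

Round 1: Theta vs Beta — 4–13, Beta advances.
Round 2: Beta vs Sigma — 7–10, Sigma advances.
Round 3: Sigma vs Eta — 13–4, Sigma advances.
Round 4: Sigma vs Lambda — 6–11, Lambda advances.
The agenda winner is Lambda.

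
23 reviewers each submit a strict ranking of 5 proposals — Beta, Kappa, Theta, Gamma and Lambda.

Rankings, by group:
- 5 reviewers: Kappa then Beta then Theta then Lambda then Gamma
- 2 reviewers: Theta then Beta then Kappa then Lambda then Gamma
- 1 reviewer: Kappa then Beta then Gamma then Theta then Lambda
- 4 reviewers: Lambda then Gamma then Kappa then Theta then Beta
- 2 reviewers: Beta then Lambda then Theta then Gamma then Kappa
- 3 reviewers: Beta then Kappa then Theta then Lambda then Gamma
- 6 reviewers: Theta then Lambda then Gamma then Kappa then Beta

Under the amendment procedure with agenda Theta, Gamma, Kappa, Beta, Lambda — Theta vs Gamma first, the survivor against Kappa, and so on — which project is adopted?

Lambda

Round 1: Theta vs Gamma — 18–5, Theta advances.
Round 2: Theta vs Kappa — 10–13, Kappa advances.
Round 3: Kappa vs Beta — 16–7, Kappa advances.
Round 4: Kappa vs Lambda — 11–12, Lambda advances.
Lambda survives the agenda.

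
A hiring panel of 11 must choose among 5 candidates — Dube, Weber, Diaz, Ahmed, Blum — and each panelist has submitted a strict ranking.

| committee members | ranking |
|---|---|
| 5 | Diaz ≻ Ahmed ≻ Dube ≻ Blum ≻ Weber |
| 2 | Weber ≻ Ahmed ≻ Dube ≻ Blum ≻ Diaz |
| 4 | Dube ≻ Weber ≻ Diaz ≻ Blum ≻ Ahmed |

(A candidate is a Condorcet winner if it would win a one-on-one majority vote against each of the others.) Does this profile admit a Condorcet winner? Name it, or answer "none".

Head-to-head results (11 committee members):
Dube vs Weber: Dube, 9–2.
Dube–Diaz: Dube 6–5.
Dube–Ahmed: Ahmed 7–4.
Dube vs Blum: Dube, 11–0.
Weber–Diaz: Weber 6–5.
Weber vs Ahmed: Weber, 6–5.
Weber–Blum: Weber 6–5.
Diaz–Ahmed: Diaz 9–2.
Diaz vs Blum: Diaz, 9–2.
Ahmed vs Blum: Ahmed wins 7–4.
Each candidate drops at least one matchup (Dube loses to Ahmed; Weber loses to Dube; Diaz loses to Dube; Ahmed loses to Weber; Blum loses to Dube); the cycle Dube beats Weber beats Ahmed beats Dube rules out a Condorcet winner.

none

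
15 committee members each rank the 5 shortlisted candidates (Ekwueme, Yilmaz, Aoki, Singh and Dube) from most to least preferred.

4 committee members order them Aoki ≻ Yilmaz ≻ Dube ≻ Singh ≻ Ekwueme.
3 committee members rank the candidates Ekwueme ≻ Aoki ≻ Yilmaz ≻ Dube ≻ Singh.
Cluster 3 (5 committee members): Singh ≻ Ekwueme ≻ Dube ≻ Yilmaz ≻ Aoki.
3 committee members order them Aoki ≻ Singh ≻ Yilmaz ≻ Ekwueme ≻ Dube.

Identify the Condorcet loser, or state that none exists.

Dube

Pairwise majorities:
Ekwueme vs Yilmaz: Ekwueme preferred on 3+5 = 8 ballots; Ekwueme wins 8–7.
Ekwueme vs Aoki: 3+5 = 8 for Ekwueme, 7 for Aoki — Ekwueme by 8–7.
Ekwueme vs Singh: Singh wins 12–3.
Ekwueme vs Dube: Ekwueme preferred on 3+5+3 = 11 ballots; Ekwueme wins 11–4.
Yilmaz vs Aoki: Yilmaz preferred on 5 ballots; Aoki wins 10–5.
Yilmaz vs Singh: Singh, 8–7.
Yilmaz vs Dube: Yilmaz is ranked higher on 4+3+3 = 10 ballots, Dube on 5. Yilmaz wins 10–5.
Aoki vs Singh: 10 to 5, Aoki.
Aoki vs Dube: Aoki, 10–5.
Singh vs Dube: Singh preferred on 5+3 = 8 ballots; Singh wins 8–7.
Dube loses to every other candidate — it is the Condorcet loser.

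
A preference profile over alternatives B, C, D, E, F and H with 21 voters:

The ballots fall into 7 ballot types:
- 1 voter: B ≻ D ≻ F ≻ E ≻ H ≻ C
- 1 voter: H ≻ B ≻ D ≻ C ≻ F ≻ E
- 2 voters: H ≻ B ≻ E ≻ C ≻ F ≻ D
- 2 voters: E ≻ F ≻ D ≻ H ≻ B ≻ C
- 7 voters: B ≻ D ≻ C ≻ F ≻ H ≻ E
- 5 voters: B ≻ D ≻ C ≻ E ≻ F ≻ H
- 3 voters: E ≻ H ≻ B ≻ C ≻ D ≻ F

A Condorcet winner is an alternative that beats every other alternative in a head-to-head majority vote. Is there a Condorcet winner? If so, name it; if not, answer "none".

Pairwise majorities:
B vs C: B preferred on 21 ballots; B wins 21–0.
B vs D: B preferred on 1+1+2+7+5+3 = 19 ballots; B wins 19–2.
B vs E: 1+1+2+7+5 = 16 for B, 5 for E — B by 16–5.
B vs F: B preferred on 1+1+2+7+5+3 = 19 ballots; B wins 19–2.
B vs H: 13 to 8, B.
C vs D: 2+3 = 5 for C, 16 for D — D by 16–5.
C vs E: 13 to 8, C.
C vs F: C preferred on 1+2+7+5+3 = 18 ballots; C wins 18–3.
C vs H: C is ranked higher on 7+5 = 12 ballots, H on 9. C wins 12–9.
D vs E: 1+1+7+5 = 14 for D, 7 for E — D by 14–7.
D vs F: 17 to 4, D.
D vs H: 15 to 6, D.
E vs F: E is ranked higher on 2+2+5+3 = 12 ballots, F on 9. E wins 12–9.
E vs H: 1+2+5+3 = 11 for E, 10 for H — E by 11–10.
F vs H: 1+2+7+5 = 15 for F, 6 for H — F by 15–6.
B beats each of C, D, E, F, H — B is the Condorcet winner.

B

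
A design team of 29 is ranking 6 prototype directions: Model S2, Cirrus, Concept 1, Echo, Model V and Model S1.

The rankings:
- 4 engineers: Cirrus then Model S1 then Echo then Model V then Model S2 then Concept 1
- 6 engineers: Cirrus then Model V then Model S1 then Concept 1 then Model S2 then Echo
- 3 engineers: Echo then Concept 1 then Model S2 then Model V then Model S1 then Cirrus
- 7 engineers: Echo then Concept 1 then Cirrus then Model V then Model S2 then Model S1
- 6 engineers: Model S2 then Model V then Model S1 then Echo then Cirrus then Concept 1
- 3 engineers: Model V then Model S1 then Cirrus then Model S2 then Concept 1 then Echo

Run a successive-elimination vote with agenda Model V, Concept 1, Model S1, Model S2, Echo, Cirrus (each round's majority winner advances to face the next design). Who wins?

Round 1: Model V vs Concept 1 — 19–10, Model V advances.
Round 2: Model V vs Model S1 — 25–4, Model V advances.
Round 3: Model V vs Model S2 — 20–9, Model V advances.
Round 4: Model V vs Echo — 15–14, Model V advances.
Round 5: Model V vs Cirrus — 12–17, Cirrus advances.
Cirrus survives the agenda.

Cirrus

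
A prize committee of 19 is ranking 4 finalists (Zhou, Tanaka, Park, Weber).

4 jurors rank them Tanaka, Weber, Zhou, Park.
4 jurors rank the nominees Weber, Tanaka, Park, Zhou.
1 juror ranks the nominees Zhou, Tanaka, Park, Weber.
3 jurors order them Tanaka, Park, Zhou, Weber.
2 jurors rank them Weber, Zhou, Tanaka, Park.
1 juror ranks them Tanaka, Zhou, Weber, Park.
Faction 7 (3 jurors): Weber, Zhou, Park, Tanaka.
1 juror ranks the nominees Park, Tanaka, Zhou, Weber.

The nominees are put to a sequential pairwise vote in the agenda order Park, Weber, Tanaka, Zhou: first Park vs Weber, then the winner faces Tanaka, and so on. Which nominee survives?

Tanaka

Round 1: Park vs Weber — 5–14, Weber advances.
Round 2: Weber vs Tanaka — 9–10, Tanaka advances.
Round 3: Tanaka vs Zhou — 13–6, Tanaka advances.
Tanaka survives the agenda.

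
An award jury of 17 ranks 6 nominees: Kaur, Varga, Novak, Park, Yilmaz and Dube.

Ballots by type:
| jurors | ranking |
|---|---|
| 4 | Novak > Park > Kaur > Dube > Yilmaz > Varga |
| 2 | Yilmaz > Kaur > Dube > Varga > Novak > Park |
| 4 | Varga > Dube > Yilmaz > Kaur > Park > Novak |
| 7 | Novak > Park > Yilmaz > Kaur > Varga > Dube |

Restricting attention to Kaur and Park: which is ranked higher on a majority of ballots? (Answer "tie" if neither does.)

Park

Ballots ranking Kaur above Park: 2 + 4 = 6.
Ballots ranking Park above Kaur: 17 − 6 = 11.
Park wins the head-to-head 11–6.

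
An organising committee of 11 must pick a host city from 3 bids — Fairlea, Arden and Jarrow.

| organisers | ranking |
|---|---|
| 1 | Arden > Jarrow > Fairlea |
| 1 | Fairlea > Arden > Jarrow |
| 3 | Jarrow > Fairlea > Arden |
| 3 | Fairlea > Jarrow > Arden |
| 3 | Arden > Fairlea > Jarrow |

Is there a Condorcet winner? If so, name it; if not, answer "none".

Head-to-head results (11 organisers):
Fairlea vs Arden: 7 to 4, Fairlea.
Fairlea vs Jarrow: 1+3+3 = 7 for Fairlea, 4 for Jarrow — Fairlea by 7–4.
Arden vs Jarrow: 1+1+3 = 5 for Arden, 6 for Jarrow — Jarrow by 6–5.
Fairlea wins every pairwise contest, so Fairlea is the Condorcet winner.

Fairlea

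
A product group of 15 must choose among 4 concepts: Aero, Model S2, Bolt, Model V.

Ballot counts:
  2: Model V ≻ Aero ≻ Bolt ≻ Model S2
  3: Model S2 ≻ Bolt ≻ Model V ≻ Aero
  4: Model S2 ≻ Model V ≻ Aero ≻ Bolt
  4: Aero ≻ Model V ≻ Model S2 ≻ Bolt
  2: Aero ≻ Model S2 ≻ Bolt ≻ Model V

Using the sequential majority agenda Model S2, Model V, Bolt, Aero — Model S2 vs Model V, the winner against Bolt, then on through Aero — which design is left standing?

Round 1: Model S2 vs Model V — 9–6, Model S2 advances.
Round 2: Model S2 vs Bolt — 13–2, Model S2 advances.
Round 3: Model S2 vs Aero — 7–8, Aero advances.
Aero survives the agenda.

Aero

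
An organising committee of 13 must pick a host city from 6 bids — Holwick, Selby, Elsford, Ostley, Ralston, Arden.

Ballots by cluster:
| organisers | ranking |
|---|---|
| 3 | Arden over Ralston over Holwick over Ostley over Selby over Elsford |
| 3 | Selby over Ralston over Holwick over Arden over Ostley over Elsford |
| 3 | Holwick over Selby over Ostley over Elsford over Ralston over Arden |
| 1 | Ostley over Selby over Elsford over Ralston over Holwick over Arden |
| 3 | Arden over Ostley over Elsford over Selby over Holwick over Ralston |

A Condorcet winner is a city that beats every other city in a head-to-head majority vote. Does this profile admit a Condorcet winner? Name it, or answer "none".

none

Check each pair by majority over 13 ballots:
Holwick vs Selby: Holwick preferred on 3+3 = 6 ballots; Selby wins 7–6.
Holwick vs Elsford: 3+3+3 = 9 for Holwick, 4 for Elsford — Holwick by 9–4.
Holwick vs Ostley: 9 to 4, Holwick.
Holwick vs Ralston: 6 to 7, Ralston.
Holwick vs Arden: Holwick preferred on 3+3+1 = 7 ballots; Holwick wins 7–6.
Selby vs Elsford: Selby preferred on 3+3+3+1 = 10 ballots; Selby wins 10–3.
Selby vs Ostley: 3+3 = 6 for Selby, 7 for Ostley — Ostley by 7–6.
Selby vs Ralston: Selby is ranked higher on 3+3+1+3 = 10 ballots, Ralston on 3. Selby wins 10–3.
Selby vs Arden: 7 to 6, Selby.
Elsford vs Ostley: 0 for Elsford, 13 for Ostley — Ostley by 13–0.
Elsford vs Ralston: Elsford is ranked higher on 3+1+3 = 7 ballots, Ralston on 6. Elsford wins 7–6.
Elsford vs Arden: 3+1 = 4 for Elsford, 9 for Arden — Arden by 9–4.
Ostley vs Ralston: 7 to 6, Ostley.
Ostley vs Arden: Ostley is ranked higher on 3+1 = 4 ballots, Arden on 9. Arden wins 9–4.
Ralston vs Arden: 3+3+1 = 7 for Ralston, 6 for Arden — Ralston by 7–6.
Every city loses at least once (Holwick loses to Selby; Selby loses to Ostley; Elsford loses to Holwick; Ostley loses to Holwick; Ralston loses to Selby; Arden loses to Holwick). The majority relation contains the cycle Holwick > Elsford > Ralston > Holwick, so there is no Condorcet winner.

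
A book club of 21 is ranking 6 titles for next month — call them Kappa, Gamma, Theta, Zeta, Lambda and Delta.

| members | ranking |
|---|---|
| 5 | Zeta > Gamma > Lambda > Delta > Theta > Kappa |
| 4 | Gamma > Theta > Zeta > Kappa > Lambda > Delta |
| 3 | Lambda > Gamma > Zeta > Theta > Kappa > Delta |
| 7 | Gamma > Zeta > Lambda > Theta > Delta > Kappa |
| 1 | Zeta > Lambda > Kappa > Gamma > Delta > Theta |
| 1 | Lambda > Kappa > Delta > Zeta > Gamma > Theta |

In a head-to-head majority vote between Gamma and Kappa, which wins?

Gamma

Ballots ranking Gamma above Kappa: 5 + 4 + 3 + 7 = 19.
Ballots ranking Kappa above Gamma: 21 − 19 = 2.
Gamma wins the head-to-head 19–2.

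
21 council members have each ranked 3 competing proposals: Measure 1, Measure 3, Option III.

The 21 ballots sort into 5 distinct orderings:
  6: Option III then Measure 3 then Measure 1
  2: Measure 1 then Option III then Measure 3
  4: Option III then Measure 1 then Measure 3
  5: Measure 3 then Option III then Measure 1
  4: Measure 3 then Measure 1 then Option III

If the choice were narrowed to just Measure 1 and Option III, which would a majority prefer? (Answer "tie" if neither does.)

Ballots ranking Measure 1 above Option III: 2 + 4 = 6.
Ballots ranking Option III above Measure 1: 21 − 6 = 15.
Option III wins the head-to-head 15–6.

Option III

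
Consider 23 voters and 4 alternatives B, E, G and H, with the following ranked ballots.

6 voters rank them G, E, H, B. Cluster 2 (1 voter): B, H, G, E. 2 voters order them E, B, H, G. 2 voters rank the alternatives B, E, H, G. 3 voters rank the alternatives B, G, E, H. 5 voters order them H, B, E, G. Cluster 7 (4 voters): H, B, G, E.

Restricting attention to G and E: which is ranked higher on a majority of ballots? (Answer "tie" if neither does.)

G

Ballots ranking G above E: 6 + 1 + 3 + 4 = 14.
Ballots ranking E above G: 23 − 14 = 9.
G wins the head-to-head 14–9.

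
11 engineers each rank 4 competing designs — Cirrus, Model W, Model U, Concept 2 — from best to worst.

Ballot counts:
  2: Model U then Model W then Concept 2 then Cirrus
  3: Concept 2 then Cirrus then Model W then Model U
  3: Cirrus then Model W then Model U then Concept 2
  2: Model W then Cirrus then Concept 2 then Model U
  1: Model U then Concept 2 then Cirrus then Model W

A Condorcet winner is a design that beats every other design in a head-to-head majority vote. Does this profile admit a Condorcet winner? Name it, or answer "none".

Pairwise majorities:
Cirrus–Model W: Cirrus 7–4.
Cirrus vs Model U: Cirrus, 8–3.
Cirrus–Concept 2: Concept 2 6–5.
Model W vs Model U: Model W, 8–3.
Model W vs Concept 2: Model W wins 7–4.
Model U–Concept 2: Model U 6–5.
No design is unbeaten: Cirrus loses to Concept 2; Model W loses to Cirrus; Model U loses to Cirrus; Concept 2 loses to Model W. In particular Cirrus → Model W → Concept 2 → Cirrus is a majority cycle — no Condorcet winner exists.

none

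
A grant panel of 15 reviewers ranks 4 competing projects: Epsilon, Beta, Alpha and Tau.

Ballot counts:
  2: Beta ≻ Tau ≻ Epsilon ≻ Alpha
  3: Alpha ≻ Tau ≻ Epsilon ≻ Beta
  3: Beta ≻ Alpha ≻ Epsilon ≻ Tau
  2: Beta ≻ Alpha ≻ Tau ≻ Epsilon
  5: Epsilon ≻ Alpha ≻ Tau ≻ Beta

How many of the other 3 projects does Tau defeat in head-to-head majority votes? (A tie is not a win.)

1

Tau against each rival (15 reviewers):
Tau vs Epsilon: Epsilon, 8–7.
Tau vs Beta: Tau wins 8–7.
Tau vs Alpha: Alpha, 13–2.
Tau beats Beta; loses to Epsilon, Alpha — 1 pairwise win.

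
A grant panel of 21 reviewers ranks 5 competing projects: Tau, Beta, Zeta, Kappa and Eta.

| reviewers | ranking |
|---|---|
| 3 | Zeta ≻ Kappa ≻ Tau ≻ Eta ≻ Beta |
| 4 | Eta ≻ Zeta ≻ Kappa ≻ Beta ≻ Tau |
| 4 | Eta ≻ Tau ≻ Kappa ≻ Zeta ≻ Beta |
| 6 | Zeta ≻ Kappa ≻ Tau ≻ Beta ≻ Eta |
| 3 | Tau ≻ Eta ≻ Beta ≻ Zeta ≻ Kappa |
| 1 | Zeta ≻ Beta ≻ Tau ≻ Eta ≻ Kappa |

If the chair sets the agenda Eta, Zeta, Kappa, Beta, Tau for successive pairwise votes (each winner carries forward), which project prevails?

Round 1: Eta vs Zeta — 11–10, Eta advances.
Round 2: Eta vs Kappa — 12–9, Eta advances.
Round 3: Eta vs Beta — 14–7, Eta advances.
Round 4: Eta vs Tau — 8–13, Tau advances.
The agenda winner is Tau.

Tau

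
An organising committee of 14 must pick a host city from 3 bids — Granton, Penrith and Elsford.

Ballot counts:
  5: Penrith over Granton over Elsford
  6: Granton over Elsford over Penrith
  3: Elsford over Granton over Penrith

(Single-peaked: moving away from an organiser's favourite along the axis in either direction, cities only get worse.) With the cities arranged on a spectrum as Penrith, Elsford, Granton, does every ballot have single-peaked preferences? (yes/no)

no

Axis positions: Penrith=1, Elsford=2, Granton=3.
Faction 1: ranking walks positions 1-3-2; Granton is ranked above Elsford even though Elsford lies between Granton and the peak Penrith on the axis — preferences dip and rise again. Not single-peaked.
Faction 2 (peak Granton at position 3): ranking walks positions 3-2-1, expanding outward from the peak — single-peaked.
Faction 3 (peak Elsford at position 2): ranking walks positions 2-3-1, expanding outward from the peak — single-peaked.
Faction 1 violates single-peakedness, so the profile is not single-peaked on this axis.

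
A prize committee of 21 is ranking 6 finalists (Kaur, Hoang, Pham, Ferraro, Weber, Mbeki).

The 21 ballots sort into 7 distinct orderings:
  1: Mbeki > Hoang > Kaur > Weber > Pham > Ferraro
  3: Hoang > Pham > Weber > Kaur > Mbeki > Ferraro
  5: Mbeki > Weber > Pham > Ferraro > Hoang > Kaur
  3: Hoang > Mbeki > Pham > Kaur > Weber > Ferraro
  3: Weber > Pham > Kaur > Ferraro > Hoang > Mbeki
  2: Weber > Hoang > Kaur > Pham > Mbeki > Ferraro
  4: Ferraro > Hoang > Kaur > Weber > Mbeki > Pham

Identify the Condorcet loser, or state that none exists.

Head-to-head results (21 jurors):
Kaur vs Hoang: Kaur is ranked higher on 3 ballots, Hoang on 18. Hoang wins 18–3.
Kaur vs Pham: Kaur preferred on 1+2+4 = 7 ballots; Pham wins 14–7.
Kaur vs Ferraro: Kaur wins 12–9.
Kaur vs Weber: Kaur preferred on 1+3+4 = 8 ballots; Weber wins 13–8.
Kaur vs Mbeki: 12 to 9, Kaur.
Hoang vs Pham: Hoang wins 13–8.
Hoang vs Ferraro: 1+3+3+2 = 9 for Hoang, 12 for Ferraro — Ferraro by 12–9.
Hoang vs Weber: Hoang, 11–10.
Hoang–Mbeki: Hoang 15–6.
Pham vs Ferraro: Pham, 17–4.
Pham vs Weber: Weber wins 15–6.
Pham vs Mbeki: 3+3+2 = 8 for Pham, 13 for Mbeki — Mbeki by 13–8.
Ferraro vs Weber: Ferraro is ranked higher on 4 ballots, Weber on 17. Weber wins 17–4.
Ferraro vs Mbeki: Ferraro preferred on 3+4 = 7 ballots; Mbeki wins 14–7.
Weber vs Mbeki: 3+3+2+4 = 12 for Weber, 9 for Mbeki — Weber by 12–9.
Every nominee wins at least one matchup (Kaur beats Ferraro; Hoang beats Kaur; Pham beats Kaur; Ferraro beats Hoang; Weber beats Kaur; Mbeki beats Pham), so there is no Condorcet loser.

none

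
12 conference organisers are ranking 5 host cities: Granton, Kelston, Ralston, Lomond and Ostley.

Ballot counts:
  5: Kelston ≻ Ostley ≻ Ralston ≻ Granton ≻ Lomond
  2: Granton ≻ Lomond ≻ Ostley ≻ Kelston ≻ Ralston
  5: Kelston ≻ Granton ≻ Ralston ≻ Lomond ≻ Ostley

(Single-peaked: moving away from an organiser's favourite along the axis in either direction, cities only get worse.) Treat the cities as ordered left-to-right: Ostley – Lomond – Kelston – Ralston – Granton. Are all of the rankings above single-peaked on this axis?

no

Axis positions: Ostley=1, Lomond=2, Kelston=3, Ralston=4, Granton=5.
Cluster 1: ranking walks positions 3-1-4-5-2; Ostley is ranked above Lomond even though Lomond lies between Ostley and the peak Kelston on the axis — preferences dip and rise again. Not single-peaked.
Cluster 2: ranking walks positions 5-2-1-3-4; Lomond is ranked above Ralston even though Ralston lies between Lomond and the peak Granton on the axis — preferences dip and rise again. Not single-peaked.
Cluster 3: ranking walks positions 3-5-4-2-1; Granton is ranked above Ralston even though Ralston lies between Granton and the peak Kelston on the axis — preferences dip and rise again. Not single-peaked.
Cluster 1 violates single-peakedness, so the profile is not single-peaked on this axis.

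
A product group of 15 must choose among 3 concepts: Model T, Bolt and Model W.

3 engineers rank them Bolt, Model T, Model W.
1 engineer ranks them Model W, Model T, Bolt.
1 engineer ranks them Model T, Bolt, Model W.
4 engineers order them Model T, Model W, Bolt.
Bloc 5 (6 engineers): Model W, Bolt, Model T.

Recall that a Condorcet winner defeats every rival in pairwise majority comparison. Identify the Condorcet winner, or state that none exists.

Head-to-head results (15 engineers):
Model T vs Bolt: Model T is ranked higher on 1+1+4 = 6 ballots, Bolt on 9. Bolt wins 9–6.
Model T vs Model W: Model T is ranked higher on 3+1+4 = 8 ballots, Model W on 7. Model T wins 8–7.
Bolt vs Model W: 4 to 11, Model W.
Every design loses at least once (Model T loses to Bolt; Bolt loses to Model W; Model W loses to Model T). The majority relation contains the cycle Model T → Model W → Bolt → Model T, so there is no Condorcet winner.

none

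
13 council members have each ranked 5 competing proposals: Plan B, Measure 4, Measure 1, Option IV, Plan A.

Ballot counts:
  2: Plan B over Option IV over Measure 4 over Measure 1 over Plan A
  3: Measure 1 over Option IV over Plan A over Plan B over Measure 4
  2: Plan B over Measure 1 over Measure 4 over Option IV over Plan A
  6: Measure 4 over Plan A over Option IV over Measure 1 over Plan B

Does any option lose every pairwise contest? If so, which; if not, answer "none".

none

Pairwise majorities:
Plan B vs Measure 4: Plan B wins 7–6.
Plan B vs Measure 1: Plan B is ranked higher on 2+2 = 4 ballots, Measure 1 on 9. Measure 1 wins 9–4.
Plan B vs Option IV: Plan B preferred on 2+2 = 4 ballots; Option IV wins 9–4.
Plan B vs Plan A: Plan B preferred on 2+2 = 4 ballots; Plan A wins 9–4.
Measure 4 vs Measure 1: 2+6 = 8 for Measure 4, 5 for Measure 1 — Measure 4 by 8–5.
Measure 4 vs Option IV: Measure 4 wins 8–5.
Measure 4–Plan A: Measure 4 10–3.
Measure 1 vs Option IV: Option IV wins 8–5.
Measure 1 vs Plan A: Measure 1 is ranked higher on 2+3+2 = 7 ballots, Plan A on 6. Measure 1 wins 7–6.
Option IV–Plan A: Option IV 7–6.
Each option has at least one pairwise win (Plan B beats Measure 4; Measure 4 beats Measure 1; Measure 1 beats Plan B; Option IV beats Plan B; Plan A beats Plan B) — no Condorcet loser.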